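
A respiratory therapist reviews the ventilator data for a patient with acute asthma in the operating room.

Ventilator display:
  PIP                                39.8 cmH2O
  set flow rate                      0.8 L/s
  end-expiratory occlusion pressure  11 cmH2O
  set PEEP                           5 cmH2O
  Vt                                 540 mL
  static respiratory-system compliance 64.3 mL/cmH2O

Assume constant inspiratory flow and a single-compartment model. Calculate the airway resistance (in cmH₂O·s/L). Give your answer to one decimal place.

Total PEEP = 11 cmH2O (set 5 + intrinsic 6); this is the baseline alveolar pressure.
Equation of motion (constant flow): PIP = Vt/C + R·V̇ + PEEP.
R·V̇ = PIP − Vt/C − PEEP = 39.8 − 540/64.3 − 11 = 39.8 − 8.398 − 11 = 20.402 cmH2O.
R = 20.402 / 0.8 = 25.503 cmH2O·s/L.

25.5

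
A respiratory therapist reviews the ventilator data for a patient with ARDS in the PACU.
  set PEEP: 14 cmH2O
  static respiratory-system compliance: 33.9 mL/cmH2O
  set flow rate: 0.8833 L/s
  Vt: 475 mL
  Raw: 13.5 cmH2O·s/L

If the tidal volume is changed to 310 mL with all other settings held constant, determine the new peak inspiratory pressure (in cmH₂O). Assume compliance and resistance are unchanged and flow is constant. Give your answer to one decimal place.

PIP = Vt/C + R·V̇ + PEEP (constant-flow equation of motion).
Only the elastic term changes: ΔPIP = ΔVt / C = (310 − 475) / 33.9 = -4.867 cmH2O.
Original PIP = 475/33.9 + 13.5×0.8833 + 14 = 39.936 cmH2O; new PIP = 39.936 + (-4.867) = 35.069 cmH2O.

35.1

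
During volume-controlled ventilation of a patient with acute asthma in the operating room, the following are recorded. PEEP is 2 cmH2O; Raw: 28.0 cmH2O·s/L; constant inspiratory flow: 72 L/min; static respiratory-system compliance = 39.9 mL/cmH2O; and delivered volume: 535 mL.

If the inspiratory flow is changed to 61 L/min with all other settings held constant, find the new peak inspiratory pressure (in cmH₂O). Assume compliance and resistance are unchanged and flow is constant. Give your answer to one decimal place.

43.9

Flow: 72 L/min ÷ 60 = 1.2 L/s.
New flow: 61 L/min ÷ 60 = 1.0167 L/s.
PIP = Vt/C + R·V̇ + PEEP (constant-flow equation of motion).
Only the resistive term changes: ΔPIP = R × ΔV̇ = 28.0 × (1.0167 − 1.2) = 28.0 × -0.1833 = -5.132 cmH2O.
Original PIP = 535/39.9 + 28.0×1.2 + 2 = 49.009 cmH2O; new PIP = 49.009 + (-5.132) = 43.877 cmH2O.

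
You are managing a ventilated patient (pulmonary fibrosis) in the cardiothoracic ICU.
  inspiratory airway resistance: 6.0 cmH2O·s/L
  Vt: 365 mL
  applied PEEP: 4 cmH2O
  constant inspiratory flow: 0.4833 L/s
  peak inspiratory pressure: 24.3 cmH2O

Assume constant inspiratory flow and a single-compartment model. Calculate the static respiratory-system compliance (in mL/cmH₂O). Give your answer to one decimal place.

21.0

Equation of motion (constant flow): PIP = Vt/C + R·V̇ + PEEP.
Vt/C = PIP − R·V̇ − PEEP = 24.3 − 6.0×0.4833 − 4 = 24.3 − 2.9 − 4 = 17.4 cmH2O.
C = Vt / 17.4 = 365 / 17.4 = 20.977 mL/cmH2O.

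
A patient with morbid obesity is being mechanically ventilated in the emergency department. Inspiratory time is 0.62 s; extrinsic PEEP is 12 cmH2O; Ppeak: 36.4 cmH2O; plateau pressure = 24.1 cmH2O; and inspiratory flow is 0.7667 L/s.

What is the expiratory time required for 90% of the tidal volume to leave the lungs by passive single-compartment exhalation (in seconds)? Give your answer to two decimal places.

1.45

Vt = flow × Ti = 0.7667 L/s × 0.62 s × 1000 mL/L = 475.35 mL.
R = (PIP − Pplat)/V̇ = (36.4 − 24.1) / 0.7667 = 12.3/0.7667 = 16.043 cmH2O·s/L.
C = Vt/(Pplat − PEEP) = 475.35 / (24.1 − 12) = 475.35/12.1 = 39.285 mL/cmH2O.
τ = R × C = 16.043 × 0.03929 L/cmH2O = 0.6303 s.
t = −τ·ln(1 − 0.90) = −0.6303·ln(0.1) = 1.451 s.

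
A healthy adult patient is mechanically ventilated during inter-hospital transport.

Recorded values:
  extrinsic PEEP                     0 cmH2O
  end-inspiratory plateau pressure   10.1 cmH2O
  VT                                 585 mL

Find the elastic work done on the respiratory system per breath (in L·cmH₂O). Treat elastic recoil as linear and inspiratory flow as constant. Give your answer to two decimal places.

Elastic work ≈ ½ × (Pplat − PEEP) × Vt = 0.5 × (10.1 − 0) × 0.585 L = 0.5 × 10.1 × 0.585 = 2.954 L·cmH2O.

2.95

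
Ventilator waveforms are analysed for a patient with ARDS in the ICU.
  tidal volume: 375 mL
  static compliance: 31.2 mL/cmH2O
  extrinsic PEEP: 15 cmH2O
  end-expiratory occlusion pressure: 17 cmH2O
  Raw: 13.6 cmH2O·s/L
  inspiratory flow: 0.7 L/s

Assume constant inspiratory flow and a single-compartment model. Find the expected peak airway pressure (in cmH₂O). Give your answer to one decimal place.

38.5

Total PEEP = 17 cmH2O (set 15 + intrinsic 2); this is the baseline alveolar pressure.
Equation of motion (constant flow): PIP = Vt/C + R·V̇ + PEEP.
PIP = 375/31.2 + 13.6×0.7 + 17 = 12.019 + 9.52 + 17 = 38.539 cmH2O.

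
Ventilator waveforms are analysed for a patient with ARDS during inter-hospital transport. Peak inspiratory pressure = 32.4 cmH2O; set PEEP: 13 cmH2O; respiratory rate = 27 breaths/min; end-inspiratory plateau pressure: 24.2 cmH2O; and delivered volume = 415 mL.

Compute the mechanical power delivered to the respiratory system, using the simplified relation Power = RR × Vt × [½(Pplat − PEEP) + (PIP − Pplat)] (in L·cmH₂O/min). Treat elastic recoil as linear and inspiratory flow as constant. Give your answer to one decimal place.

Per-breath work = Vt × [½(Pplat−PEEP) + (PIP−Pplat)] = 0.415 × [0.5×11.2 + 8.2] = 0.415 × 13.8 = 5.727 L·cmH2O.
Power = 27 × 5.727 = 154.63 L·cmH2O/min.

154.6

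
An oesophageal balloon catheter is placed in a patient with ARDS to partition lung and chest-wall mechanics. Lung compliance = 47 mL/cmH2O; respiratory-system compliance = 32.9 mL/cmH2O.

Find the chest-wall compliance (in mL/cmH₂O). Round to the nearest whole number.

1/Ccw = 1/Crs − 1/CL.
1/Ccw = 1/32.9 − 1/47 = 0.009119.
Ccw = 109.66 mL/cmH2O.

110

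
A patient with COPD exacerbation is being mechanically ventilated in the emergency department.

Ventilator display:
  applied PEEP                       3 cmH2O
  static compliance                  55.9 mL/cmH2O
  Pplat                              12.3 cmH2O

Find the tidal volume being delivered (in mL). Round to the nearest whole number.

520

Vt = Cstat × (Pplat − PEEP) = 55.9 × (12.3 − 3) = 55.9 × 9.3 = 519.87 mL.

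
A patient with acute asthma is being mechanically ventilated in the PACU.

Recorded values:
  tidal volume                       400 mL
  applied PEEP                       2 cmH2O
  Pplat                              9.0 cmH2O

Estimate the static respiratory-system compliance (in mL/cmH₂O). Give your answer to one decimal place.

Cstat = Vt / (Pplat − PEEP) = 400 / (9.0 − 2) = 400 / 7.0 = 57.143 mL/cmH2O.

57.1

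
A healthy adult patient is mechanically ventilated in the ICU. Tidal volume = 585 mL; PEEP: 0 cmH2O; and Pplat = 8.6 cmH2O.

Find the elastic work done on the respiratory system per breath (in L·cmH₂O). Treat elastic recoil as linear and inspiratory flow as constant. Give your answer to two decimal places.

Elastic work ≈ ½ × (Pplat − PEEP) × Vt = 0.5 × (8.6 − 0) × 0.585 L = 0.5 × 8.6 × 0.585 = 2.516 L·cmH2O.

2.52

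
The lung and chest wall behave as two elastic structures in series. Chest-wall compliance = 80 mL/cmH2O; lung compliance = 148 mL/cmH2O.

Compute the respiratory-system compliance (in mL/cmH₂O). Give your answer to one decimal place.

51.9

Lung and chest wall are elastances in series: 1/Crs = 1/CL + 1/Ccw.
1/Crs = 1/148 + 1/80 = 0.01926.
Crs = 51.921 mL/cmH2O.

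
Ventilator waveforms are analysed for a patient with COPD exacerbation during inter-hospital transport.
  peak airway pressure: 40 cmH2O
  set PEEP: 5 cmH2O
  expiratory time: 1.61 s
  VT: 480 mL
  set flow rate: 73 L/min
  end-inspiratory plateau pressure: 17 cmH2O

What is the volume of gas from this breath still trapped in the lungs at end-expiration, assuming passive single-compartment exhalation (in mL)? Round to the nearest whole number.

Flow: 73 L/min ÷ 60 = 1.2167 L/s.
R = (PIP − Pplat)/V̇ = (40 − 17) / 1.2167 = 23.0/1.2167 = 18.904 cmH2O·s/L.
C = Vt/(Pplat − PEEP) = 480.0 / (17 − 5) = 480.0/12.0 = 40.0 mL/cmH2O.
τ = R × C = 18.904 × 0.04 L/cmH2O = 0.7562 s.
Fraction remaining = e^(−Te/τ) = e^(−1.61/0.7562) = 0.1189.
Trapped volume = 480.0 × 0.1189 = 57.072 mL.

57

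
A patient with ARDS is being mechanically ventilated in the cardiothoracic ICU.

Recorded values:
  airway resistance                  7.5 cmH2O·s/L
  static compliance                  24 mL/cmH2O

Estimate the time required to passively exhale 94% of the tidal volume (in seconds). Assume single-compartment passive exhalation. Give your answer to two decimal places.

0.51

τ = R × C = 7.5 × 24 mL/cmH2O = 7.5 × 0.024 L/cmH2O = 0.18 s.
Exhaled fraction f = 1 − e^(−t/τ) → t = −τ·ln(1 − f) = −0.18·ln(0.06) = 0.5064 s.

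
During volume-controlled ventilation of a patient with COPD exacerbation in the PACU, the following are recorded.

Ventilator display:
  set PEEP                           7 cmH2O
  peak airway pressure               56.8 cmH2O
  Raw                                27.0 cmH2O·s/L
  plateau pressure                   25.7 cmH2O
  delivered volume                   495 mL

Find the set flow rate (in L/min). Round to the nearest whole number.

69

flow = (PIP − Pplat) / Raw = (56.8 − 25.7) / 27.0 = 1.152 L/s × 60 = 69.12 L/min.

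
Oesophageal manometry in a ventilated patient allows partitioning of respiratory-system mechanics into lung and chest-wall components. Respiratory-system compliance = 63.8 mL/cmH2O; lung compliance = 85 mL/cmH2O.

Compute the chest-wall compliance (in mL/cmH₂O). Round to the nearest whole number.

256

1/Ccw = 1/Crs − 1/CL.
1/Ccw = 1/63.8 − 1/85 = 0.003909.
Ccw = 255.82 mL/cmH2O.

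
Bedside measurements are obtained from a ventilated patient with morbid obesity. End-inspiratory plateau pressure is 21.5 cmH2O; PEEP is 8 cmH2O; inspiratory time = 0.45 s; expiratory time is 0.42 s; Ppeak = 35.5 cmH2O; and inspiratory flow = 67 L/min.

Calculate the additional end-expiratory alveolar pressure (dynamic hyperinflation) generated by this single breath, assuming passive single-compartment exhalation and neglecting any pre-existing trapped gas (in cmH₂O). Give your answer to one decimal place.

5.5

Flow: 67 L/min ÷ 60 = 1.1167 L/s.
Vt = flow × Ti = 1.1167 L/s × 0.45 s × 1000 mL/L = 502.52 mL.
R = (PIP − Pplat)/V̇ = (35.5 − 21.5) / 1.1167 = 14.0/1.1167 = 12.537 cmH2O·s/L.
C = Vt/(Pplat − PEEP) = 502.52 / (21.5 − 8) = 502.52/13.5 = 37.224 mL/cmH2O.
τ = R × C = 12.537 × 0.03722 L/cmH2O = 0.4666 s.
Fraction remaining = e^(−Te/τ) = e^(−0.42/0.4666) = 0.4065; trapped volume = 502.52 × 0.4065 = 204.27 mL.
Additional alveolar pressure from trapping ≈ V_trapped / C = 204.27 / 37.224 = 5.488 cmH2O.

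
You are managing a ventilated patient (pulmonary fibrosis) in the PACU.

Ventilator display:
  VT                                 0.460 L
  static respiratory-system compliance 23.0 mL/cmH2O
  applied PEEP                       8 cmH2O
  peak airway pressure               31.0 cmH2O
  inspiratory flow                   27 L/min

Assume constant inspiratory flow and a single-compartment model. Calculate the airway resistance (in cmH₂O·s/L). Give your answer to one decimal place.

Flow: 27 L/min ÷ 60 = 0.45 L/s.
Equation of motion (constant flow): PIP = Vt/C + R·V̇ + PEEP.
R·V̇ = PIP − Vt/C − PEEP = 31.0 − 460/23.0 − 8 = 31.0 − 20.0 − 8 = 3.0 cmH2O.
R = 3.0 / 0.45 = 6.667 cmH2O·s/L.

6.7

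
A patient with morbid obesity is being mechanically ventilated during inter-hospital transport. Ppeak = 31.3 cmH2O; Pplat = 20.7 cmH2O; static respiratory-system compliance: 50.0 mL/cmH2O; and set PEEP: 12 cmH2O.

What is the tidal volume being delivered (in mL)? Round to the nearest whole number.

Vt = Cstat × (Pplat − PEEP) = 50.0 × (20.7 − 12) = 50.0 × 8.7 = 435.0 mL.

435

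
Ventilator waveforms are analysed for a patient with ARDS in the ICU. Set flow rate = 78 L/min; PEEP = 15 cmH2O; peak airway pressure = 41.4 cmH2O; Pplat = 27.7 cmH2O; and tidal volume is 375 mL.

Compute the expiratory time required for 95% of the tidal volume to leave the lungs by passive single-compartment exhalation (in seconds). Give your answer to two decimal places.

Flow: 78 L/min ÷ 60 = 1.3 L/s.
R = (PIP − Pplat)/V̇ = (41.4 − 27.7) / 1.3 = 13.7/1.3 = 10.538 cmH2O·s/L.
C = Vt/(Pplat − PEEP) = 375.0 / (27.7 − 15) = 375.0/12.7 = 29.528 mL/cmH2O.
τ = R × C = 10.538 × 0.02953 L/cmH2O = 0.3112 s.
t = −τ·ln(1 − 0.95) = −0.3112·ln(0.05) = 0.9323 s.

0.93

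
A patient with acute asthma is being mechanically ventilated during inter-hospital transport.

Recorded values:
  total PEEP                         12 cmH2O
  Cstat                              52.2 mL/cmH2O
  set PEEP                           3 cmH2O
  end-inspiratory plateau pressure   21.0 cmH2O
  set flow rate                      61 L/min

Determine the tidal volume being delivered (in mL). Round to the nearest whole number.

470

End-expiratory occlusion gives total PEEP = 12 cmH2O (intrinsic PEEP = 12 − 3 = 9). Use total PEEP for the elastic gradient.
Vt = Cstat × (Pplat − PEEPtotal) = 52.2 × (21.0 − 12) = 52.2 × 9.0 = 469.8 mL.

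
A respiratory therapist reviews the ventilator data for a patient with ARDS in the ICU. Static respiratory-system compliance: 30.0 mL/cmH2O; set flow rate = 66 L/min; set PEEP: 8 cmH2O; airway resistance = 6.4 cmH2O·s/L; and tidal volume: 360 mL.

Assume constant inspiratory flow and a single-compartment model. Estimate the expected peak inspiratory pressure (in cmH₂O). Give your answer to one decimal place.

27.0

Flow: 66 L/min ÷ 60 = 1.1 L/s.
Equation of motion (constant flow): PIP = Vt/C + R·V̇ + PEEP.
PIP = 360/30.0 + 6.4×1.1 + 8 = 12.0 + 7.04 + 8 = 27.04 cmH2O.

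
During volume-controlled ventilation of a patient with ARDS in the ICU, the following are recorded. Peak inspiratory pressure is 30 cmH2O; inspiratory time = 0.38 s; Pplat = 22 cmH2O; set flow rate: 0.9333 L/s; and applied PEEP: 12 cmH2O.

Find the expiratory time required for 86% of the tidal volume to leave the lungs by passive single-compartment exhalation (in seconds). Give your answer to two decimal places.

Vt = flow × Ti = 0.9333 L/s × 0.38 s × 1000 mL/L = 354.65 mL.
R = (PIP − Pplat)/V̇ = (30 − 22) / 0.9333 = 8.0/0.9333 = 8.572 cmH2O·s/L.
C = Vt/(Pplat − PEEP) = 354.65 / (22 − 12) = 354.65/10.0 = 35.465 mL/cmH2O.
τ = R × C = 8.572 × 0.03547 L/cmH2O = 0.304 s.
t = −τ·ln(1 − 0.86) = −0.304·ln(0.14) = 0.5977 s.

0.60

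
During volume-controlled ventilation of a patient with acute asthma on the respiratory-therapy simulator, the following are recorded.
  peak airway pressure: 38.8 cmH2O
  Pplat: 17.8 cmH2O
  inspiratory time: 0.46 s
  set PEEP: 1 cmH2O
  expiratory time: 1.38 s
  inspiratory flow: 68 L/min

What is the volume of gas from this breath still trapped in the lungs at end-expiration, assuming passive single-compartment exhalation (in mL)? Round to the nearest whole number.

47

Flow: 68 L/min ÷ 60 = 1.1333 L/s.
Vt = flow × Ti = 1.1333 L/s × 0.46 s × 1000 mL/L = 521.32 mL.
R = (PIP − Pplat)/V̇ = (38.8 − 17.8) / 1.1333 = 21.0/1.1333 = 18.53 cmH2O·s/L.
C = Vt/(Pplat − PEEP) = 521.32 / (17.8 − 1) = 521.32/16.8 = 31.031 mL/cmH2O.
τ = R × C = 18.53 × 0.03103 L/cmH2O = 0.575 s.
Fraction remaining = e^(−Te/τ) = e^(−1.38/0.575) = 0.09072.
Trapped volume = 521.32 × 0.09072 = 47.294 mL.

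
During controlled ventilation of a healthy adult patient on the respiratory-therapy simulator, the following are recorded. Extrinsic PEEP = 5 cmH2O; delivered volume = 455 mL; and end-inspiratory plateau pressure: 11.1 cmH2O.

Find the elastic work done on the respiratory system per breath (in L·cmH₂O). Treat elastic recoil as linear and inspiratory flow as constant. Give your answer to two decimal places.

Elastic work ≈ ½ × (Pplat − PEEP) × Vt = 0.5 × (11.1 − 5) × 0.455 L = 0.5 × 6.1 × 0.455 = 1.388 L·cmH2O.

1.39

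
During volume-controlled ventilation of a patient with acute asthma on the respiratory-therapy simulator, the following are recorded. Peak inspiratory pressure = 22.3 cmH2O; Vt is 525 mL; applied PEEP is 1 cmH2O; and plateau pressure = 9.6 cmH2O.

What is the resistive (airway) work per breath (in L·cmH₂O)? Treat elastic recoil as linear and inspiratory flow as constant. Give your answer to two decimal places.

With constant inspiratory flow the resistive pressure is constant at PIP − Pplat = 22.3 − 9.6 = 12.7 cmH2O, so resistive work = 12.7 × 0.525 = 6.668 L·cmH2O.

6.67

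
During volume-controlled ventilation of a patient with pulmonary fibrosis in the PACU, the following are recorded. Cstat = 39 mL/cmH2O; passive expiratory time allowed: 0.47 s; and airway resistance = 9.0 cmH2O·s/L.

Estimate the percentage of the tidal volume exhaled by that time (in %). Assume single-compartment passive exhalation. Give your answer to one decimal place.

τ = R × C = 9.0 × 39 mL/cmH2O = 9.0 × 0.039 L/cmH2O = 0.351 s.
Passive exhalation: V(t)/V₀ = e^(−t/τ) = e^(−0.47/0.351) = 0.2621.
Fraction exhaled = 1 − 0.2621 = 0.7379 → 73.79%.

73.8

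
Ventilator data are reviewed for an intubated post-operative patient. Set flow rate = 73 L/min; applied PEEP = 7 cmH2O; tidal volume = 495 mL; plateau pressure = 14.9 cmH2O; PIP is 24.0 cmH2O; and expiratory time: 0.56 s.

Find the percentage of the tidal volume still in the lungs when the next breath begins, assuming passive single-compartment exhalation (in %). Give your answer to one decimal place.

30.3

Flow: 73 L/min ÷ 60 = 1.2167 L/s.
R = (PIP − Pplat)/V̇ = (24.0 − 14.9) / 1.2167 = 9.1/1.2167 = 7.479 cmH2O·s/L.
C = Vt/(Pplat − PEEP) = 495.0 / (14.9 − 7) = 495.0/7.9 = 62.658 mL/cmH2O.
τ = R × C = 7.479 × 0.06266 L/cmH2O = 0.4686 s.
Fraction remaining at end-expiration = e^(−Te/τ) = e^(−0.56/0.4686) = 0.3027 → 30.27%.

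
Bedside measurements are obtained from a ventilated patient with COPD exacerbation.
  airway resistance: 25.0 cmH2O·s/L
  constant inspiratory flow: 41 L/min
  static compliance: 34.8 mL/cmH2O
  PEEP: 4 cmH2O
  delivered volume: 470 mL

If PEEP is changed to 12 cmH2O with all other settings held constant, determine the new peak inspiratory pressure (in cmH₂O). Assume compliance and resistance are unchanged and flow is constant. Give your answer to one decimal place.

42.6

Flow: 41 L/min ÷ 60 = 0.6833 L/s.
PIP = Vt/C + R·V̇ + PEEP (constant-flow equation of motion).
Only the baseline term changes: ΔPIP = ΔPEEP = 12 − 4 = 8.0 cmH2O.
Original PIP = 470/34.8 + 25.0×0.6833 + 4 = 34.588 cmH2O; new PIP = 34.588 + (8.0) = 42.588 cmH2O.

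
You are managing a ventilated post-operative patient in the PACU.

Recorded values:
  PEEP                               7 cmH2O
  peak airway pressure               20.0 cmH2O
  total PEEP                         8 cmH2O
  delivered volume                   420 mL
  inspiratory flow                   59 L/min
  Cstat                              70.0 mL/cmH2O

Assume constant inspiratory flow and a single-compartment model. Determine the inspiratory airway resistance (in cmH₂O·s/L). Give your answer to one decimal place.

6.1

Flow: 59 L/min ÷ 60 = 0.9833 L/s.
Total PEEP = 8 cmH2O (set 7 + intrinsic 1); this is the baseline alveolar pressure.
Equation of motion (constant flow): PIP = Vt/C + R·V̇ + PEEP.
R·V̇ = PIP − Vt/C − PEEP = 20.0 − 420/70.0 − 8 = 20.0 − 6.0 − 8 = 6.0 cmH2O.
R = 6.0 / 0.9833 = 6.102 cmH2O·s/L.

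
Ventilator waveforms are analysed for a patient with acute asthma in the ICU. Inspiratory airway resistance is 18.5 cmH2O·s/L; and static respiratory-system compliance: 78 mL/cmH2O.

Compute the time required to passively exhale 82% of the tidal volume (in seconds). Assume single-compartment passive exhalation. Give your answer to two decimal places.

τ = R × C = 18.5 × 78 mL/cmH2O = 18.5 × 0.078 L/cmH2O = 1.443 s.
Exhaled fraction f = 1 − e^(−t/τ) → t = −τ·ln(1 − f) = −1.443·ln(0.18) = 2.474 s.

2.47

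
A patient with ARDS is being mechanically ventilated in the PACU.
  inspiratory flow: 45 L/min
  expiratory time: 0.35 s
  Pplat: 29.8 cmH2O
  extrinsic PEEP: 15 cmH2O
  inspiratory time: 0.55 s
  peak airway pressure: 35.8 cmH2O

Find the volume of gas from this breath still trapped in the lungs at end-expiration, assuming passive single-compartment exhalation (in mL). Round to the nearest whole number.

Flow: 45 L/min ÷ 60 = 0.75 L/s.
Vt = flow × Ti = 0.75 L/s × 0.55 s × 1000 mL/L = 412.5 mL.
R = (PIP − Pplat)/V̇ = (35.8 − 29.8) / 0.75 = 6.0/0.75 = 8.0 cmH2O·s/L.
C = Vt/(Pplat − PEEP) = 412.5 / (29.8 − 15) = 412.5/14.8 = 27.872 mL/cmH2O.
τ = R × C = 8.0 × 0.02787 L/cmH2O = 0.223 s.
Fraction remaining = e^(−Te/τ) = e^(−0.35/0.223) = 0.2081.
Trapped volume = 412.5 × 0.2081 = 85.841 mL.

86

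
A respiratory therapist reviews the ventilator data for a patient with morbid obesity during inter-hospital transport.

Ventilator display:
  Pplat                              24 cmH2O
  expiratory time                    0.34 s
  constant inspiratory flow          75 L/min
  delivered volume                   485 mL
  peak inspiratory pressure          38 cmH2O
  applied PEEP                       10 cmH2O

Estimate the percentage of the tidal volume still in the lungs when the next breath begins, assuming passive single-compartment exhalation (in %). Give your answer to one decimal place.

41.6

Flow: 75 L/min ÷ 60 = 1.25 L/s.
R = (PIP − Pplat)/V̇ = (38 − 24) / 1.25 = 14.0/1.25 = 11.2 cmH2O·s/L.
C = Vt/(Pplat − PEEP) = 485.0 / (24 − 10) = 485.0/14.0 = 34.643 mL/cmH2O.
τ = R × C = 11.2 × 0.03464 L/cmH2O = 0.388 s.
Fraction remaining at end-expiration = e^(−Te/τ) = e^(−0.34/0.388) = 0.4163 → 41.63%.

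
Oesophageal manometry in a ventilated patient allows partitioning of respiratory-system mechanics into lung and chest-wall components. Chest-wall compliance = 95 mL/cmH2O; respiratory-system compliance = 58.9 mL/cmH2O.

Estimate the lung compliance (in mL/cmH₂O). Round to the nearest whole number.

1/CL = 1/Crs − 1/Ccw.
1/CL = 1/58.9 − 1/95 = 0.006452.
CL = 154.99 mL/cmH2O.

155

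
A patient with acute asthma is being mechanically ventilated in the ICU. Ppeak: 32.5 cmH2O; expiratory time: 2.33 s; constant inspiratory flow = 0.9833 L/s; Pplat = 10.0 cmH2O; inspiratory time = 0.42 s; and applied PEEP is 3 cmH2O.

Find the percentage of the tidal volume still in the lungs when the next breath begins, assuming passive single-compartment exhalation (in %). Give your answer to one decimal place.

Vt = flow × Ti = 0.9833 L/s × 0.42 s × 1000 mL/L = 412.99 mL.
R = (PIP − Pplat)/V̇ = (32.5 − 10.0) / 0.9833 = 22.5/0.9833 = 22.882 cmH2O·s/L.
C = Vt/(Pplat − PEEP) = 412.99 / (10.0 − 3) = 412.99/7.0 = 58.999 mL/cmH2O.
τ = R × C = 22.882 × 0.059 L/cmH2O = 1.35 s.
Fraction remaining at end-expiration = e^(−Te/τ) = e^(−2.33/1.35) = 0.178 → 17.8%.

17.8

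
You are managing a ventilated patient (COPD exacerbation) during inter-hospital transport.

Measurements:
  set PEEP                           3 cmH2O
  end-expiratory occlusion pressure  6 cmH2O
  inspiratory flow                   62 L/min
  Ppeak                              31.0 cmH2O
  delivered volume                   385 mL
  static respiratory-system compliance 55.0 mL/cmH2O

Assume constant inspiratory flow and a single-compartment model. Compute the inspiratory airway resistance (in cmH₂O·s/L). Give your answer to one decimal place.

Flow: 62 L/min ÷ 60 = 1.0333 L/s.
Total PEEP = 6 cmH2O (set 3 + intrinsic 3); this is the baseline alveolar pressure.
Equation of motion (constant flow): PIP = Vt/C + R·V̇ + PEEP.
R·V̇ = PIP − Vt/C − PEEP = 31.0 − 385/55.0 − 6 = 31.0 − 7.0 − 6 = 18.0 cmH2O.
R = 18.0 / 1.0333 = 17.42 cmH2O·s/L.

17.4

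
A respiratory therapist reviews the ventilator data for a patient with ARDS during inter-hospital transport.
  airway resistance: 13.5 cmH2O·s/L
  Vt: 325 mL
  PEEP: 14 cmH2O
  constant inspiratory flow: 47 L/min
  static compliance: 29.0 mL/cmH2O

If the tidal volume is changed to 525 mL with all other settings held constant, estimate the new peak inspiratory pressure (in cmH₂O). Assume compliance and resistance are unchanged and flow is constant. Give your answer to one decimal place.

42.7

Flow: 47 L/min ÷ 60 = 0.7833 L/s.
PIP = Vt/C + R·V̇ + PEEP (constant-flow equation of motion).
Only the elastic term changes: ΔPIP = ΔVt / C = (525 − 325) / 29.0 = 6.897 cmH2O.
Original PIP = 325/29.0 + 13.5×0.7833 + 14 = 35.781 cmH2O; new PIP = 35.781 + (6.897) = 42.678 cmH2O.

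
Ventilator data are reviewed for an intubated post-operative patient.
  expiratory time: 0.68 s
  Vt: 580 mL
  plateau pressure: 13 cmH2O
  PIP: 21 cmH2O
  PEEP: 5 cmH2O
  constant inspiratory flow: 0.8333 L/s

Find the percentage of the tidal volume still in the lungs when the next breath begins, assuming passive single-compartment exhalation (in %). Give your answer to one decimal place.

37.6

R = (PIP − Pplat)/V̇ = (21 − 13) / 0.8333 = 8.0/0.8333 = 9.6 cmH2O·s/L.
C = Vt/(Pplat − PEEP) = 580.0 / (13 − 5) = 580.0/8.0 = 72.5 mL/cmH2O.
τ = R × C = 9.6 × 0.0725 L/cmH2O = 0.696 s.
Fraction remaining at end-expiration = e^(−Te/τ) = e^(−0.68/0.696) = 0.3764 → 37.64%.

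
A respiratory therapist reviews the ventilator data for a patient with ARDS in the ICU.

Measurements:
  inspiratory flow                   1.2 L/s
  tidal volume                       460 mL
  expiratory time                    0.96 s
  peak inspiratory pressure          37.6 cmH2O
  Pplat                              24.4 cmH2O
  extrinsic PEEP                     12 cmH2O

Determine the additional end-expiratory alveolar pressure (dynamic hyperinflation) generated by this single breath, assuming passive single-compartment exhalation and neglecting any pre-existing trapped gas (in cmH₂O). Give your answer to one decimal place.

R = (PIP − Pplat)/V̇ = (37.6 − 24.4) / 1.2 = 13.2/1.2 = 11.0 cmH2O·s/L.
C = Vt/(Pplat − PEEP) = 460.0 / (24.4 − 12) = 460.0/12.4 = 37.097 mL/cmH2O.
τ = R × C = 11.0 × 0.0371 L/cmH2O = 0.4081 s.
Fraction remaining = e^(−Te/τ) = e^(−0.96/0.4081) = 0.09514; trapped volume = 460.0 × 0.09514 = 43.764 mL.
Additional alveolar pressure from trapping ≈ V_trapped / C = 43.764 / 37.097 = 1.18 cmH2O.

1.2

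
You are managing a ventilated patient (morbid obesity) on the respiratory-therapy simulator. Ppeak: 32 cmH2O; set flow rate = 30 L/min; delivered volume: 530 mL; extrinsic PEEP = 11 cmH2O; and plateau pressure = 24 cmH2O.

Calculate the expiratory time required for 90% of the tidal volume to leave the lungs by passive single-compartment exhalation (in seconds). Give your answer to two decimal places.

1.50

Flow: 30 L/min ÷ 60 = 0.5 L/s.
R = (PIP − Pplat)/V̇ = (32 − 24) / 0.5 = 8.0/0.5 = 16.0 cmH2O·s/L.
C = Vt/(Pplat − PEEP) = 530.0 / (24 − 11) = 530.0/13.0 = 40.769 mL/cmH2O.
τ = R × C = 16.0 × 0.04077 L/cmH2O = 0.6523 s.
t = −τ·ln(1 − 0.90) = −0.6523·ln(0.1) = 1.502 s.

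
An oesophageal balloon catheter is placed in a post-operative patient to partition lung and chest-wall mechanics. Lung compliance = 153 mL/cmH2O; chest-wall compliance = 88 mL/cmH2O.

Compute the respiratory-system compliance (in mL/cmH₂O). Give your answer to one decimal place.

Lung and chest wall are elastances in series: 1/Crs = 1/CL + 1/Ccw.
1/Crs = 1/153 + 1/88 = 0.0179.
Crs = 55.866 mL/cmH2O.

55.9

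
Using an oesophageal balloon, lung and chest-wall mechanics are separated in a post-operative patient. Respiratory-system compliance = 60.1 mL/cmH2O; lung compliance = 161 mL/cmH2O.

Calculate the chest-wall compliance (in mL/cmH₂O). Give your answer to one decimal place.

1/Ccw = 1/Crs − 1/CL.
1/Ccw = 1/60.1 − 1/161 = 0.01043.
Ccw = 95.877 mL/cmH2O.

95.9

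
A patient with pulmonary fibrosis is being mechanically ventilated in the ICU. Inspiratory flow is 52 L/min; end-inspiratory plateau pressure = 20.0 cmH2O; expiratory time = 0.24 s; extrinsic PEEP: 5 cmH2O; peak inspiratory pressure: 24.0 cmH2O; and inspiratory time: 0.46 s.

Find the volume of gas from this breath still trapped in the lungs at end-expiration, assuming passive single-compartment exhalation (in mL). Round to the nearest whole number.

56

Flow: 52 L/min ÷ 60 = 0.8667 L/s.
Vt = flow × Ti = 0.8667 L/s × 0.46 s × 1000 mL/L = 398.68 mL.
R = (PIP − Pplat)/V̇ = (24.0 − 20.0) / 0.8667 = 4.0/0.8667 = 4.615 cmH2O·s/L.
C = Vt/(Pplat − PEEP) = 398.68 / (20.0 − 5) = 398.68/15.0 = 26.579 mL/cmH2O.
τ = R × C = 4.615 × 0.02658 L/cmH2O = 0.1227 s.
Fraction remaining = e^(−Te/τ) = e^(−0.24/0.1227) = 0.1414.
Trapped volume = 398.68 × 0.1414 = 56.373 mL.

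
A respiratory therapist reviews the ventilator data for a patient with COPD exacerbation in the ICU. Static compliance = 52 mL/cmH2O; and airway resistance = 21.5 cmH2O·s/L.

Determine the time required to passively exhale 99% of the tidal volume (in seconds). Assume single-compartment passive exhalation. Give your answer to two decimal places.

τ = R × C = 21.5 × 52 mL/cmH2O = 21.5 × 0.052 L/cmH2O = 1.118 s.
Exhaled fraction f = 1 − e^(−t/τ) → t = −τ·ln(1 − f) = −1.118·ln(0.01) = 5.149 s.

5.15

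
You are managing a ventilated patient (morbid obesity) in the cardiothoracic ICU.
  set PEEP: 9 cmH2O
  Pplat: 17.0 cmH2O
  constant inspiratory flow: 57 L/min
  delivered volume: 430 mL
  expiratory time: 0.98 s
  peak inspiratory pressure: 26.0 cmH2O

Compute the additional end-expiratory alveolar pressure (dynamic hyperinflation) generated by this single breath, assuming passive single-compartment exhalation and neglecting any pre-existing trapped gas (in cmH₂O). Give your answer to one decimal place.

1.2

Flow: 57 L/min ÷ 60 = 0.95 L/s.
R = (PIP − Pplat)/V̇ = (26.0 − 17.0) / 0.95 = 9.0/0.95 = 9.474 cmH2O·s/L.
C = Vt/(Pplat − PEEP) = 430.0 / (17.0 − 9) = 430.0/8.0 = 53.75 mL/cmH2O.
τ = R × C = 9.474 × 0.05375 L/cmH2O = 0.5092 s.
Fraction remaining = e^(−Te/τ) = e^(−0.98/0.5092) = 0.1459; trapped volume = 430.0 × 0.1459 = 62.737 mL.
Additional alveolar pressure from trapping ≈ V_trapped / C = 62.737 / 53.75 = 1.167 cmH2O.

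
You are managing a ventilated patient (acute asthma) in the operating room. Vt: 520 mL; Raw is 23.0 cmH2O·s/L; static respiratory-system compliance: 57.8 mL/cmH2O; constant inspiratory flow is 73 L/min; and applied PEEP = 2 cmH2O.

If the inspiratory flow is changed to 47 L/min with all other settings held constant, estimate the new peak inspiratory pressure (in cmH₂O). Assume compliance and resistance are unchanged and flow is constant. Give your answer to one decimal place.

29.0

Flow: 73 L/min ÷ 60 = 1.2167 L/s.
New flow: 47 L/min ÷ 60 = 0.7833 L/s.
PIP = Vt/C + R·V̇ + PEEP (constant-flow equation of motion).
Only the resistive term changes: ΔPIP = R × ΔV̇ = 23.0 × (0.7833 − 1.2167) = 23.0 × -0.4334 = -9.968 cmH2O.
Original PIP = 520/57.8 + 23.0×1.2167 + 2 = 38.981 cmH2O; new PIP = 38.981 + (-9.968) = 29.013 cmH2O.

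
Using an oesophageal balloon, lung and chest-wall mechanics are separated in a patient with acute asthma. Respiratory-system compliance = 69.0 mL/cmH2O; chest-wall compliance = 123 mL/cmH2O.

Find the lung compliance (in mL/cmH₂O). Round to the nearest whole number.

157

1/CL = 1/Crs − 1/Ccw.
1/CL = 1/69.0 − 1/123 = 0.006363.
CL = 157.16 mL/cmH2O.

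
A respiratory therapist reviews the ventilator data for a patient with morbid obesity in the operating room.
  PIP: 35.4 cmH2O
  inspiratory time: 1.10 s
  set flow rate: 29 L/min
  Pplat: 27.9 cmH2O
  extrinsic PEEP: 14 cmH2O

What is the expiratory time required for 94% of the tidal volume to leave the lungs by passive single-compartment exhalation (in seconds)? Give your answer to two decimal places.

1.67

Flow: 29 L/min ÷ 60 = 0.4833 L/s.
Vt = flow × Ti = 0.4833 L/s × 1.10 s × 1000 mL/L = 531.63 mL.
R = (PIP − Pplat)/V̇ = (35.4 − 27.9) / 0.4833 = 7.5/0.4833 = 15.518 cmH2O·s/L.
C = Vt/(Pplat − PEEP) = 531.63 / (27.9 − 14) = 531.63/13.9 = 38.247 mL/cmH2O.
τ = R × C = 15.518 × 0.03825 L/cmH2O = 0.5936 s.
t = −τ·ln(1 − 0.94) = −0.5936·ln(0.06) = 1.67 s.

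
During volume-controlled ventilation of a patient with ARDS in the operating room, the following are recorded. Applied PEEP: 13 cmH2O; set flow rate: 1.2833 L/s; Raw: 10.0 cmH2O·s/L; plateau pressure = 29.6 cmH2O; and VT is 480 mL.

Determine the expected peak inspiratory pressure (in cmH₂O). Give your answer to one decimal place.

PIP = Pplat + Raw × flow = 29.6 + 10.0 × 1.2833 = 29.6 + 12.833 = 42.433 cmH2O.

42.4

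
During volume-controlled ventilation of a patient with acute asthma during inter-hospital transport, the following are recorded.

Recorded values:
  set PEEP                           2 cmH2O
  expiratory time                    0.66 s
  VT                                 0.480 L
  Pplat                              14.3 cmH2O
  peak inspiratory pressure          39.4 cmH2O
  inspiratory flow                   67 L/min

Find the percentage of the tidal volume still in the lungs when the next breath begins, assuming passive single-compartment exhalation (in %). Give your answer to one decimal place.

Flow: 67 L/min ÷ 60 = 1.1167 L/s.
R = (PIP − Pplat)/V̇ = (39.4 − 14.3) / 1.1167 = 25.1/1.1167 = 22.477 cmH2O·s/L.
C = Vt/(Pplat − PEEP) = 480.0 / (14.3 − 2) = 480.0/12.3 = 39.024 mL/cmH2O.
τ = R × C = 22.477 × 0.03902 L/cmH2O = 0.8771 s.
Fraction remaining at end-expiration = e^(−Te/τ) = e^(−0.66/0.8771) = 0.4712 → 47.12%.

47.1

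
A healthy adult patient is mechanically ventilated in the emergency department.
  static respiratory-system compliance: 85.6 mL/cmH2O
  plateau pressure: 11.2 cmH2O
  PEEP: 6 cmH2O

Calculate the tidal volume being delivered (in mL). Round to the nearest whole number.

Vt = Cstat × (Pplat − PEEP) = 85.6 × (11.2 − 6) = 85.6 × 5.2 = 445.12 mL.

445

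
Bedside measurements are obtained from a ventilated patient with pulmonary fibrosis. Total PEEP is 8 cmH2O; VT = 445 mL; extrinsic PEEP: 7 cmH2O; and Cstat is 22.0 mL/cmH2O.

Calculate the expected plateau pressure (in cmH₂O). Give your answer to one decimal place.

End-expiratory occlusion gives total PEEP = 8 cmH2O (intrinsic PEEP = 8 − 7 = 1). Use total PEEP for the elastic gradient.
Pplat = PEEPtotal + Vt / Cstat = 8 + 445 / 22.0 = 8 + 20.227 = 28.227 cmH2O.

28.2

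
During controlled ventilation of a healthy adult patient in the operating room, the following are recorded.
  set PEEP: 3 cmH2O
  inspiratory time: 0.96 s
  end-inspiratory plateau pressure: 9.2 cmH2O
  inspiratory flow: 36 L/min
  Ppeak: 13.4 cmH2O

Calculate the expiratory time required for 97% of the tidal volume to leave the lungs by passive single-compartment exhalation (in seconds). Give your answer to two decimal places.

2.28

Flow: 36 L/min ÷ 60 = 0.6 L/s.
Vt = flow × Ti = 0.6 L/s × 0.96 s × 1000 mL/L = 576.0 mL.
R = (PIP − Pplat)/V̇ = (13.4 − 9.2) / 0.6 = 4.2/0.6 = 7.0 cmH2O·s/L.
C = Vt/(Pplat − PEEP) = 576.0 / (9.2 − 3) = 576.0/6.2 = 92.903 mL/cmH2O.
τ = R × C = 7.0 × 0.0929 L/cmH2O = 0.6503 s.
t = −τ·ln(1 − 0.97) = −0.6503·ln(0.03) = 2.28 s.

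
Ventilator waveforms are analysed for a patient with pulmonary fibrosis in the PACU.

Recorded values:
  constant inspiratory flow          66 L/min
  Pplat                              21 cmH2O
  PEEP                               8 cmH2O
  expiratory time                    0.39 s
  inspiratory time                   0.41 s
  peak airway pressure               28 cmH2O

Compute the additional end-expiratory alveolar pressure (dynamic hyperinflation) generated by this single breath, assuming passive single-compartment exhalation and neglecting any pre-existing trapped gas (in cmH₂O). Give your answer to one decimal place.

2.2

Flow: 66 L/min ÷ 60 = 1.1 L/s.
Vt = flow × Ti = 1.1 L/s × 0.41 s × 1000 mL/L = 451.0 mL.
R = (PIP − Pplat)/V̇ = (28 − 21) / 1.1 = 7.0/1.1 = 6.364 cmH2O·s/L.
C = Vt/(Pplat − PEEP) = 451.0 / (21 − 8) = 451.0/13.0 = 34.692 mL/cmH2O.
τ = R × C = 6.364 × 0.03469 L/cmH2O = 0.2208 s.
Fraction remaining = e^(−Te/τ) = e^(−0.39/0.2208) = 0.171; trapped volume = 451.0 × 0.171 = 77.121 mL.
Additional alveolar pressure from trapping ≈ V_trapped / C = 77.121 / 34.692 = 2.223 cmH2O.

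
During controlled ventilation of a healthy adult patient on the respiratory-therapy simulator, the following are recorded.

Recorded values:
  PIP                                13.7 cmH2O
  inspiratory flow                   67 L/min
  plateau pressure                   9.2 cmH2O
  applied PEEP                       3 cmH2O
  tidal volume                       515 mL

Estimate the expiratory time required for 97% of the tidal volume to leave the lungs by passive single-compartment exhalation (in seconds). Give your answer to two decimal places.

1.17

Flow: 67 L/min ÷ 60 = 1.1167 L/s.
R = (PIP − Pplat)/V̇ = (13.7 − 9.2) / 1.1167 = 4.5/1.1167 = 4.03 cmH2O·s/L.
C = Vt/(Pplat − PEEP) = 515.0 / (9.2 − 3) = 515.0/6.2 = 83.065 mL/cmH2O.
τ = R × C = 4.03 × 0.08307 L/cmH2O = 0.3348 s.
t = −τ·ln(1 − 0.97) = −0.3348·ln(0.03) = 1.174 s.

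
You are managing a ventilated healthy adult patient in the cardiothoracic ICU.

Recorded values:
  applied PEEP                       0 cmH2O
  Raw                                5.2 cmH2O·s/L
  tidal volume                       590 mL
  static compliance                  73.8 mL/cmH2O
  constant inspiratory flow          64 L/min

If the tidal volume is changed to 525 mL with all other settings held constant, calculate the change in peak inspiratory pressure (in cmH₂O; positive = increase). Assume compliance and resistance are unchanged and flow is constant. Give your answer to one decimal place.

PIP = Vt/C + R·V̇ + PEEP (constant-flow equation of motion).
Only the elastic term changes: ΔPIP = ΔVt / C = (525 − 590) / 73.8 = -0.8808 cmH2O.

-0.9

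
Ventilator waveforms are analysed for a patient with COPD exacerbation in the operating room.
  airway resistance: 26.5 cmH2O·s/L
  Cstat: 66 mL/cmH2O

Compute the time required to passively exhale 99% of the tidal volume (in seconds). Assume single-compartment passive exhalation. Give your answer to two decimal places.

τ = R × C = 26.5 × 66 mL/cmH2O = 26.5 × 0.066 L/cmH2O = 1.749 s.
Exhaled fraction f = 1 − e^(−t/τ) → t = −τ·ln(1 − f) = −1.749·ln(0.01) = 8.054 s.

8.05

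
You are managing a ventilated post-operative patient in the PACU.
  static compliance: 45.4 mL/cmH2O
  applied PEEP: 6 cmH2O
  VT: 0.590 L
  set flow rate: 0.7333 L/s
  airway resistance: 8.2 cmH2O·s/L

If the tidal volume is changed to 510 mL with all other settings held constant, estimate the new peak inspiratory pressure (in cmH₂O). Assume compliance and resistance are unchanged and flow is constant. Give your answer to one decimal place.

PIP = Vt/C + R·V̇ + PEEP (constant-flow equation of motion).
Only the elastic term changes: ΔPIP = ΔVt / C = (510 − 590) / 45.4 = -1.762 cmH2O.
Original PIP = 590/45.4 + 8.2×0.7333 + 6 = 25.009 cmH2O; new PIP = 25.009 + (-1.762) = 23.247 cmH2O.

23.2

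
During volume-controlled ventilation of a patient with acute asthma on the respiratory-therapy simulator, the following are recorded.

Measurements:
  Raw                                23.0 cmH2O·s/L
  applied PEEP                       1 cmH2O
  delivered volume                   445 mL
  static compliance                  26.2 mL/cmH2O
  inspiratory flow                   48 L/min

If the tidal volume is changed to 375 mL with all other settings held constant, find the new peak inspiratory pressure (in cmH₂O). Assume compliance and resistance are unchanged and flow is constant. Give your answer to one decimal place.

Flow: 48 L/min ÷ 60 = 0.8 L/s.
PIP = Vt/C + R·V̇ + PEEP (constant-flow equation of motion).
Only the elastic term changes: ΔPIP = ΔVt / C = (375 − 445) / 26.2 = -2.672 cmH2O.
Original PIP = 445/26.2 + 23.0×0.8 + 1 = 36.385 cmH2O; new PIP = 36.385 + (-2.672) = 33.713 cmH2O.

33.7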